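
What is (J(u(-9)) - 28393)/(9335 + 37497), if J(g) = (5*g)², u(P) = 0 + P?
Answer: -1648/2927 ≈ -0.56303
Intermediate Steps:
u(P) = P
J(g) = 25*g²
(J(u(-9)) - 28393)/(9335 + 37497) = (25*(-9)² - 28393)/(9335 + 37497) = (25*81 - 28393)/46832 = (2025 - 28393)*(1/46832) = -26368*1/46832 = -1648/2927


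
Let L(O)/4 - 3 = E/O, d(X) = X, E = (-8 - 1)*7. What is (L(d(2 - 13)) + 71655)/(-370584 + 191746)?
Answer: -788589/1967218 ≈ -0.40087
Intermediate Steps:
E = -63 (E = -9*7 = -63)
L(O) = 12 - 252/O (L(O) = 12 + 4*(-63/O) = 12 - 252/O)
(L(d(2 - 13)) + 71655)/(-370584 + 191746) = ((12 - 252/(2 - 13)) + 71655)/(-370584 + 191746) = ((12 - 252/(-11)) + 71655)/(-178838) = ((12 - 252*(-1/11)) + 71655)*(-1/178838) = ((12 + 252/11) + 71655)*(-1/178838) = (384/11 + 71655)*(-1/178838) = (788589/11)*(-1/178838) = -788589/1967218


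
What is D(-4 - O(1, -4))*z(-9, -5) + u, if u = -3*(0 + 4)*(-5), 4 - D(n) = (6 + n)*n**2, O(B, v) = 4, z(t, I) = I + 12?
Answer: 984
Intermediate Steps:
z(t, I) = 12 + I
D(n) = 4 - n**2*(6 + n) (D(n) = 4 - (6 + n)*n**2 = 4 - n**2*(6 + n))
u = 60 (u = -12*(-5) = -3*(-20) = 60)
D(-4 - O(1, -4))*z(-9, -5) + u = (4 - (-4 - 1*4)**3 - 6*(-4 - 1*4)**2)*(12 - 5) + 60 = (4 - (-4 - 4)**3 - 6*(-4 - 4)**2)*7 + 60 = (4 - 1*(-8)**3 - 6*(-8)**2)*7 + 60 = (4 - 1*(-512) - 6*64)*7 + 60 = (4 + 512 - 384)*7 + 60 = 132*7 + 60 = 924 + 60 = 984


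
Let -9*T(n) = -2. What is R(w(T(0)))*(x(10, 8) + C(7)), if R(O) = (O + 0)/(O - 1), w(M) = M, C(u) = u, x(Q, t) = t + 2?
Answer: -34/7 ≈ -4.8571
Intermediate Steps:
x(Q, t) = 2 + t
T(n) = 2/9 (T(n) = -1/9*(-2) = 2/9)
R(O) = O/(-1 + O)
R(w(T(0)))*(x(10, 8) + C(7)) = (2/(9*(-1 + 2/9)))*((2 + 8) + 7) = (2/(9*(-7/9)))*(10 + 7) = ((2/9)*(-9/7))*17 = -2/7*17 = -34/7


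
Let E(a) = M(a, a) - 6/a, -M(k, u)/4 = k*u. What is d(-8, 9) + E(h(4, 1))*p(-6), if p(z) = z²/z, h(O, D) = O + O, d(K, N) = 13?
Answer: 3107/2 ≈ 1553.5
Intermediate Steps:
M(k, u) = -4*k*u
h(O, D) = 2*O
p(z) = z
E(a) = -6/a - 4*a² (E(a) = -4*a*a - 6/a = -4*a² - 6/a = -6/a - 4*a²)
d(-8, 9) + E(h(4, 1))*p(-6) = 13 + (2*(-3 - 2*(2*4)³)/((2*4)))*(-6) = 13 + (2*(-3 - 2*8³)/8)*(-6) = 13 + (2*(⅛)*(-3 - 2*512))*(-6) = 13 + (2*(⅛)*(-3 - 1024))*(-6) = 13 + (2*(⅛)*(-1027))*(-6) = 13 - 1027/4*(-6) = 13 + 3081/2 = 3107/2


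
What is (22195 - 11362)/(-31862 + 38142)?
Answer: 69/40 ≈ 1.7250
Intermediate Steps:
(22195 - 11362)/(-31862 + 38142) = 10833/6280 = 10833*(1/6280) = 69/40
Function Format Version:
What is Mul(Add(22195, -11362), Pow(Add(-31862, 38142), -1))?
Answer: Rational(69, 40) ≈ 1.7250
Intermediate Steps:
Mul(Add(22195, -11362), Pow(Add(-31862, 38142), -1)) = Mul(10833, Pow(6280, -1)) = Mul(10833, Rational(1, 6280)) = Rational(69, 40)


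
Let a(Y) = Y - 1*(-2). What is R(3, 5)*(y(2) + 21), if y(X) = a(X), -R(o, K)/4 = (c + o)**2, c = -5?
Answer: -400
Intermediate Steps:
R(o, K) = -4*(-5 + o)**2
a(Y) = 2 + Y (a(Y) = Y + 2 = 2 + Y)
y(X) = 2 + X
R(3, 5)*(y(2) + 21) = (-4*(-5 + 3)**2)*((2 + 2) + 21) = (-4*(-2)**2)*(4 + 21) = -4*4*25 = -16*25 = -400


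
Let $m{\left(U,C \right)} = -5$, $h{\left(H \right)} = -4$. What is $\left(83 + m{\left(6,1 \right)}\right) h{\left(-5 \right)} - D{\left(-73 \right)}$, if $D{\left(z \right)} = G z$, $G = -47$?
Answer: $-3743$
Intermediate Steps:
$D{\left(z \right)} = - 47 z$
$\left(83 + m{\left(6,1 \right)}\right) h{\left(-5 \right)} - D{\left(-73 \right)} = \left(83 - 5\right) \left(-4\right) - \left(-47\right) \left(-73\right) = 78 \left(-4\right) - 3431 = -312 - 3431 = -3743$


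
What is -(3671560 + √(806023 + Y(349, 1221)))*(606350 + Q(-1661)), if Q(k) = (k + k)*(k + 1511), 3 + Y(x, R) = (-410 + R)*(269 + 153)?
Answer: -4055788754000 - 1104650*√1148262 ≈ -4.0570e+12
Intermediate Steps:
Y(x, R) = -173023 + 422*R (Y(x, R) = -3 + (-410 + R)*(269 + 153) = -3 + (-410 + R)*422 = -3 + (-173020 + 422*R) = -173023 + 422*R)
Q(k) = 2*k*(1511 + k) (Q(k) = (2*k)*(1511 + k) = 2*k*(1511 + k))
-(3671560 + √(806023 + Y(349, 1221)))*(606350 + Q(-1661)) = -(3671560 + √(806023 + (-173023 + 422*1221)))*(606350 + 2*(-1661)*(1511 - 1661)) = -(3671560 + √(806023 + (-173023 + 515262)))*(606350 + 2*(-1661)*(-150)) = -(3671560 + √(806023 + 342239))*(606350 + 498300) = -(3671560 + √1148262)*1104650 = -(4055788754000 + 1104650*√1148262) = -4055788754000 - 1104650*√1148262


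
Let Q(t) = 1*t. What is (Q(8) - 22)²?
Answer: 196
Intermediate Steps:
Q(t) = t
(Q(8) - 22)² = (8 - 22)² = (-14)² = 196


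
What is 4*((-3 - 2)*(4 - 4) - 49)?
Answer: -196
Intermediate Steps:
4*((-3 - 2)*(4 - 4) - 49) = 4*(-5*0 - 49) = 4*(0 - 49) = 4*(-49) = -196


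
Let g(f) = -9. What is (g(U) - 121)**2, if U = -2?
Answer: 16900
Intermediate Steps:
(g(U) - 121)**2 = (-9 - 121)**2 = (-130)**2 = 16900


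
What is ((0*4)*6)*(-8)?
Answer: 0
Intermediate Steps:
((0*4)*6)*(-8) = (0*6)*(-8) = 0*(-8) = 0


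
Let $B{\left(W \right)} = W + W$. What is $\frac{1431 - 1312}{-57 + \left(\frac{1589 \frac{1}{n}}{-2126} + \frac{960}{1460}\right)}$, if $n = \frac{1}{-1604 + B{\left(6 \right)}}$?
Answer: $\frac{9234281}{87961493} \approx 0.10498$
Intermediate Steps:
$B{\left(W \right)} = 2 W$
$n = - \frac{1}{1592}$ ($n = \frac{1}{-1604 + 2 \cdot 6} = \frac{1}{-1604 + 12} = \frac{1}{-1592} = - \frac{1}{1592} \approx -0.00062814$)
$\frac{1431 - 1312}{-57 + \left(\frac{1589 \frac{1}{n}}{-2126} + \frac{960}{1460}\right)} = \frac{1431 - 1312}{-57 + \left(\frac{1589 \frac{1}{- \frac{1}{1592}}}{-2126} + \frac{960}{1460}\right)} = \frac{119}{-57 + \left(1589 \left(-1592\right) \left(- \frac{1}{2126}\right) + 960 \cdot \frac{1}{1460}\right)} = \frac{119}{-57 + \left(\left(-2529688\right) \left(- \frac{1}{2126}\right) + \frac{48}{73}\right)} = \frac{119}{-57 + \left(\frac{1264844}{1063} + \frac{48}{73}\right)} = \frac{119}{-57 + \frac{92384636}{77599}} = \frac{119}{\frac{87961493}{77599}} = 119 \cdot \frac{77599}{87961493} = \frac{9234281}{87961493}$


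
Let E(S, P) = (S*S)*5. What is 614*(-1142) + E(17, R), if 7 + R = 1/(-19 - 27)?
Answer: -699743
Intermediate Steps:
R = -323/46 (R = -7 + 1/(-19 - 27) = -7 + 1/(-46) = -7 - 1/46 = -323/46 ≈ -7.0217)
E(S, P) = 5*S² (E(S, P) = S²*5 = 5*S²)
614*(-1142) + E(17, R) = 614*(-1142) + 5*17² = -701188 + 5*289 = -701188 + 1445 = -699743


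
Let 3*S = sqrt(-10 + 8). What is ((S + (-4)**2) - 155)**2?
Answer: (417 - I*sqrt(2))**2/9 ≈ 19321.0 - 131.05*I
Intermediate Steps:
S = I*sqrt(2)/3 (S = sqrt(-10 + 8)/3 = sqrt(-2)/3 = (I*sqrt(2))/3 = I*sqrt(2)/3 ≈ 0.4714*I)
((S + (-4)**2) - 155)**2 = ((I*sqrt(2)/3 + (-4)**2) - 155)**2 = ((I*sqrt(2)/3 + 16) - 155)**2 = ((16 + I*sqrt(2)/3) - 155)**2 = (-139 + I*sqrt(2)/3)**2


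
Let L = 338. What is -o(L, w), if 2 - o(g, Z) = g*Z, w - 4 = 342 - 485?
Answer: -46984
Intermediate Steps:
w = -139 (w = 4 + (342 - 485) = 4 - 143 = -139)
o(g, Z) = 2 - Z*g (o(g, Z) = 2 - g*Z = 2 - Z*g)
-o(L, w) = -(2 - 1*(-139)*338) = -(2 + 46982) = -1*46984 = -46984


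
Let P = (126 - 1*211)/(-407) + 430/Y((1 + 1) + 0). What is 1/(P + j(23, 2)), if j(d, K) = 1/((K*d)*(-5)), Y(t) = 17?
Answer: 1591370/40577731 ≈ 0.039218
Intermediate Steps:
j(d, K) = -1/(5*K*d) (j(d, K) = 1/(-5*K*d) = -1/(5*K*d))
P = 176455/6919 (P = (126 - 1*211)/(-407) + 430/17 = (126 - 211)*(-1/407) + 430*(1/17) = -85*(-1/407) + 430/17 = 85/407 + 430/17 = 176455/6919 ≈ 25.503)
1/(P + j(23, 2)) = 1/(176455/6919 - 1/5/(2*23)) = 1/(176455/6919 - 1/5*1/2*1/23) = 1/(176455/6919 - 1/230) = 1/(40577731/1591370) = 1591370/40577731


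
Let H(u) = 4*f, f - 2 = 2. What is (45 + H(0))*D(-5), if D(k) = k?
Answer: -305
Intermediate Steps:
f = 4 (f = 2 + 2 = 4)
H(u) = 16 (H(u) = 4*4 = 16)
(45 + H(0))*D(-5) = (45 + 16)*(-5) = 61*(-5) = -305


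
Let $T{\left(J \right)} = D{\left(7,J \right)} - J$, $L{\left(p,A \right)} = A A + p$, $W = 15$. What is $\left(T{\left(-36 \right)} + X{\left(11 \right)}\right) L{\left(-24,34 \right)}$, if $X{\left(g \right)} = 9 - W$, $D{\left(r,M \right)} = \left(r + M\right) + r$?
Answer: $9056$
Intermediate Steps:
$L{\left(p,A \right)} = p + A^{2}$ ($L{\left(p,A \right)} = A^{2} + p = p + A^{2}$)
$D{\left(r,M \right)} = M + 2 r$ ($D{\left(r,M \right)} = \left(M + r\right) + r = M + 2 r$)
$T{\left(J \right)} = 14$ ($T{\left(J \right)} = \left(J + 2 \cdot 7\right) - J = \left(J + 14\right) - J = \left(14 + J\right) - J = 14$)
$X{\left(g \right)} = -6$ ($X{\left(g \right)} = 9 - 15 = -6$)
$\left(T{\left(-36 \right)} + X{\left(11 \right)}\right) L{\left(-24,34 \right)} = \left(14 - 6\right) \left(-24 + 34^{2}\right) = 8 \left(-24 + 1156\right) = 8 \cdot 1132 = 9056$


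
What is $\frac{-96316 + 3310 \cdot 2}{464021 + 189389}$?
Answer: $- \frac{44848}{326705} \approx -0.13727$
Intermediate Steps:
$\frac{-96316 + 3310 \cdot 2}{464021 + 189389} = \frac{-96316 + 6620}{653410} = \left(-89696\right) \frac{1}{653410} = - \frac{44848}{326705}$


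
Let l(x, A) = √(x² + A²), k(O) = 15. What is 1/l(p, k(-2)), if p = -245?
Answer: √2410/12050 ≈ 0.0040740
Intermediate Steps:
l(x, A) = √(A² + x²)
1/l(p, k(-2)) = 1/(√(15² + (-245)²)) = 1/(√(225 + 60025)) = 1/(√60250) = 1/(5*√2410) = √2410/12050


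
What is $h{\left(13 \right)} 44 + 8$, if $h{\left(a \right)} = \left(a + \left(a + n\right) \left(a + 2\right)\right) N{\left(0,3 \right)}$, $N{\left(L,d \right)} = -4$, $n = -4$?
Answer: $-26040$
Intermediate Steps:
$h{\left(a \right)} = - 4 a - 4 \left(-4 + a\right) \left(2 + a\right)$ ($h{\left(a \right)} = \left(a + \left(a - 4\right) \left(a + 2\right)\right) \left(-4\right) = \left(a + \left(-4 + a\right) \left(2 + a\right)\right) \left(-4\right) = - 4 a - 4 \left(-4 + a\right) \left(2 + a\right)$)
$h{\left(13 \right)} 44 + 8 = \left(32 - 4 \cdot 13^{2} + 4 \cdot 13\right) 44 + 8 = \left(32 - 676 + 52\right) 44 + 8 = \left(-592\right) 44 + 8 = -26048 + 8 = -26040$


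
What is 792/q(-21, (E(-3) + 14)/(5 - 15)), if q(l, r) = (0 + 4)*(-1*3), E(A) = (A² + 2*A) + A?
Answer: -66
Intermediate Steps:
E(A) = A² + 3*A
q(l, r) = -12 (q(l, r) = 4*(-3) = -12)
792/q(-21, (E(-3) + 14)/(5 - 15)) = 792/(-12) = 792*(-1/12) = -66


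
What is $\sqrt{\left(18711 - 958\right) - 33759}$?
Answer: $i \sqrt{16006} \approx 126.51 i$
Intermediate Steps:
$\sqrt{\left(18711 - 958\right) - 33759} = \sqrt{17753 - 33759} = \sqrt{-16006} = i \sqrt{16006}$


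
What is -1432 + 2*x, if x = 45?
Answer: -1342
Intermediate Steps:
-1432 + 2*x = -1432 + 2*45 = -1432 + 90 = -1342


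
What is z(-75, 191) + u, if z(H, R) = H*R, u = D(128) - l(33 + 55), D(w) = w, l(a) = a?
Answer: -14285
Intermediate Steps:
u = 40 (u = 128 - (33 + 55) = 128 - 1*88 = 128 - 88 = 40)
z(-75, 191) + u = -75*191 + 40 = -14325 + 40 = -14285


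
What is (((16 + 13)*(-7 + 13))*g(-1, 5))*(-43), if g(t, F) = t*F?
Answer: 37410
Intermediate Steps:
g(t, F) = F*t
(((16 + 13)*(-7 + 13))*g(-1, 5))*(-43) = (((16 + 13)*(-7 + 13))*(5*(-1)))*(-43) = ((29*6)*(-5))*(-43) = (174*(-5))*(-43) = -870*(-43) = 37410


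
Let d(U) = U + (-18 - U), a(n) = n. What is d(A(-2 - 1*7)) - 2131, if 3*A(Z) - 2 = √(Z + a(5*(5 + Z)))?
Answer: -2149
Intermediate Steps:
A(Z) = ⅔ + √(25 + 6*Z)/3 (A(Z) = ⅔ + √(Z + 5*(5 + Z))/3 = ⅔ + √(Z + (25 + 5*Z))/3 = ⅔ + √(25 + 6*Z)/3)
d(U) = -18
d(A(-2 - 1*7)) - 2131 = -18 - 2131 = -2149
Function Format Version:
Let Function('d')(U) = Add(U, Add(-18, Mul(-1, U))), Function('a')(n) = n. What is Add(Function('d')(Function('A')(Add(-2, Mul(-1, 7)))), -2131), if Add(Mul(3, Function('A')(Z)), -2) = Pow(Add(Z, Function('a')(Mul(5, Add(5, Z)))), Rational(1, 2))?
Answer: -2149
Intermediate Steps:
Function('A')(Z) = Add(Rational(2, 3), Mul(Rational(1, 3), Pow(Add(25, Mul(6, Z)), Rational(1, 2)))) (Function('A')(Z) = Add(Rational(2, 3), Mul(Rational(1, 3), Pow(Add(Z, Mul(5, Add(5, Z))), Rational(1, 2)))) = Add(Rational(2, 3), Mul(Rational(1, 3), Pow(Add(Z, Add(25, Mul(5, Z))), Rational(1, 2)))) = Add(Rational(2, 3), Mul(Rational(1, 3), Pow(Add(25, Mul(6, Z)), Rational(1, 2)))))
Function('d')(U) = -18
Add(Function('d')(Function('A')(Add(-2, Mul(-1, 7)))), -2131) = Add(-18, -2131) = -2149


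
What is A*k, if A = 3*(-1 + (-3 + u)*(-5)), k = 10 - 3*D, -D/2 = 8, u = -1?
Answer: 3306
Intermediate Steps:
D = -16 (D = -2*8 = -16)
k = 58 (k = 10 - 3*(-16) = 10 + 48 = 58)
A = 57 (A = 3*(-1 + (-3 - 1)*(-5)) = 3*(-1 - 4*(-5)) = 3*(-1 + 20) = 3*19 = 57)
A*k = 57*58 = 3306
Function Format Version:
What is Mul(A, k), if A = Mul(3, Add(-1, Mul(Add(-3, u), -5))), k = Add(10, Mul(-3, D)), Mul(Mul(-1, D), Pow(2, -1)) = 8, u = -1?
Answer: 3306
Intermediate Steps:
D = -16 (D = Mul(-2, 8) = -16)
k = 58 (k = Add(10, Mul(-3, -16)) = Add(10, 48) = 58)
A = 57 (A = Mul(3, Add(-1, Mul(Add(-3, -1), -5))) = Mul(3, Add(-1, Mul(-4, -5))) = Mul(3, Add(-1, 20)) = Mul(3, 19) = 57)
Mul(A, k) = Mul(57, 58) = 3306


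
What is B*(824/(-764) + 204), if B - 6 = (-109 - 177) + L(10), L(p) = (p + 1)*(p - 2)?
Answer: -7441536/191 ≈ -38961.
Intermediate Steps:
L(p) = (1 + p)*(-2 + p)
B = -192 (B = 6 + ((-109 - 177) + (-2 + 10² - 1*10)) = 6 + (-286 + (-2 + 100 - 10)) = 6 + (-286 + 88) = 6 - 198 = -192)
B*(824/(-764) + 204) = -192*(824/(-764) + 204) = -192*(824*(-1/764) + 204) = -192*(-206/191 + 204) = -192*38758/191 = -7441536/191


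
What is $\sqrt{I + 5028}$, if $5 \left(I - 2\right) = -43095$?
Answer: $i \sqrt{3589} \approx 59.908 i$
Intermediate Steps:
$I = -8617$ ($I = 2 + \frac{1}{5} \left(-43095\right) = 2 - 8619 = -8617$)
$\sqrt{I + 5028} = \sqrt{-8617 + 5028} = \sqrt{-3589} = i \sqrt{3589}$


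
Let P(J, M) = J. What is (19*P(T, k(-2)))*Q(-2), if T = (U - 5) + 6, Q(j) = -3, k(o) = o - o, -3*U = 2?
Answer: -19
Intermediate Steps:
U = -⅔ (U = -⅓*2 = -⅔ ≈ -0.66667)
k(o) = 0
T = ⅓ (T = (-⅔ - 5) + 6 = -17/3 + 6 = ⅓ ≈ 0.33333)
(19*P(T, k(-2)))*Q(-2) = (19*(⅓))*(-3) = (19/3)*(-3) = -19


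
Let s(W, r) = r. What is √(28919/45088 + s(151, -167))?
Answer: I*√21137189586/11272 ≈ 12.898*I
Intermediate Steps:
√(28919/45088 + s(151, -167)) = √(28919/45088 - 167) = √(-7500777/45088) = I*√21137189586/11272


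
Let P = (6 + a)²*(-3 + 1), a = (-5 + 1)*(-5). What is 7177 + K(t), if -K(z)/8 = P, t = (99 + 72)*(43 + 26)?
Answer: 17993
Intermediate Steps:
a = 20 (a = -4*(-5) = 20)
t = 11799 (t = 171*69 = 11799)
P = -1352 (P = (6 + 20)²*(-3 + 1) = 26²*(-2) = 676*(-2) = -1352)
K(z) = 10816 (K(z) = -8*(-1352) = 10816)
7177 + K(t) = 7177 + 10816 = 17993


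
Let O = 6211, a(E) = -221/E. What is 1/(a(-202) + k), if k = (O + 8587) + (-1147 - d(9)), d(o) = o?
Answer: 202/2755905 ≈ 7.3297e-5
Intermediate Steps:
k = 13642 (k = (6211 + 8587) + (-1147 - 1*9) = 14798 + (-1147 - 9) = 14798 - 1156 = 13642)
1/(a(-202) + k) = 1/(-221/(-202) + 13642) = 1/(-221*(-1/202) + 13642) = 1/(221/202 + 13642) = 1/(2755905/202) = 202/2755905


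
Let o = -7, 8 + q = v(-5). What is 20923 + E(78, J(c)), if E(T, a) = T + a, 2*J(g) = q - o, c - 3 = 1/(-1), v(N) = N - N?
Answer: 42001/2 ≈ 21001.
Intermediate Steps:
v(N) = 0
q = -8 (q = -8 + 0 = -8)
c = 2 (c = 3 + 1/(-1) = 3 - 1 = 2)
J(g) = -½ (J(g) = (-8 - 1*(-7))/2 = (-8 + 7)/2 = (½)*(-1) = -½)
20923 + E(78, J(c)) = 20923 + (78 - ½) = 20923 + 155/2 = 42001/2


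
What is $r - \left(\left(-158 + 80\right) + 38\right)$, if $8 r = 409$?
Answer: $\frac{729}{8} \approx 91.125$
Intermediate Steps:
$r = \frac{409}{8}$ ($r = \frac{1}{8} \cdot 409 = \frac{409}{8} \approx 51.125$)
$r - \left(\left(-158 + 80\right) + 38\right) = \frac{409}{8} - \left(\left(-158 + 80\right) + 38\right) = \frac{409}{8} - \left(-78 + 38\right) = \frac{409}{8} - -40 = \frac{409}{8} + 40 = \frac{729}{8}$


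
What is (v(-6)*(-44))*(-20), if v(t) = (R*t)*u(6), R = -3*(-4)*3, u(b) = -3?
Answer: 570240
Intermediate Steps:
R = 36 (R = 12*3 = 36)
v(t) = -108*t (v(t) = (36*t)*(-3) = -108*t)
(v(-6)*(-44))*(-20) = (-108*(-6)*(-44))*(-20) = (648*(-44))*(-20) = -28512*(-20) = 570240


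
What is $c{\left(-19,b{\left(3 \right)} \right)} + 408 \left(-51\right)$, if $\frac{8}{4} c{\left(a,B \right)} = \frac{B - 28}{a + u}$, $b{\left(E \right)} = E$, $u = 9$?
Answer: $- \frac{83227}{4} \approx -20807.0$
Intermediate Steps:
$c{\left(a,B \right)} = \frac{-28 + B}{2 \left(9 + a\right)}$ ($c{\left(a,B \right)} = \frac{\left(B - 28\right) \frac{1}{a + 9}}{2} = \frac{\left(-28 + B\right) \frac{1}{9 + a}}{2} = \frac{\frac{1}{9 + a} \left(-28 + B\right)}{2} = \frac{-28 + B}{2 \left(9 + a\right)}$)
$c{\left(-19,b{\left(3 \right)} \right)} + 408 \left(-51\right) = \frac{-28 + 3}{2 \left(9 - 19\right)} + 408 \left(-51\right) = \frac{1}{2} \frac{1}{-10} \left(-25\right) - 20808 = \frac{1}{2} \left(- \frac{1}{10}\right) \left(-25\right) - 20808 = \frac{5}{4} - 20808 = - \frac{83227}{4}$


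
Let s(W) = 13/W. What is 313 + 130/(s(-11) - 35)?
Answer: 61572/199 ≈ 309.41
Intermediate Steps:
313 + 130/(s(-11) - 35) = 313 + 130/(13/(-11) - 35) = 313 + 130/(13*(-1/11) - 35) = 313 + 130/(-13/11 - 35) = 313 + 130/(-398/11) = 313 + 130*(-11/398) = 313 - 715/199 = 61572/199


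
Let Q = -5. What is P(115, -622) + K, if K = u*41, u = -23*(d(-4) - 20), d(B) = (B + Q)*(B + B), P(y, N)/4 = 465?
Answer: -47176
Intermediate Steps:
P(y, N) = 1860 (P(y, N) = 4*465 = 1860)
d(B) = 2*B*(-5 + B) (d(B) = (B - 5)*(B + B) = (-5 + B)*(2*B) = 2*B*(-5 + B))
u = -1196 (u = -23*(2*(-4)*(-5 - 4) - 20) = -23*(2*(-4)*(-9) - 20) = -23*(72 - 20) = -23*52 = -1196)
K = -49036 (K = -1196*41 = -49036)
P(115, -622) + K = 1860 - 49036 = -47176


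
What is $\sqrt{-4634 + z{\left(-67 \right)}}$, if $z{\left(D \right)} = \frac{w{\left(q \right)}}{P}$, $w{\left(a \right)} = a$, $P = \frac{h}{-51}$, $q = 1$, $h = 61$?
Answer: $\frac{5 i \sqrt{689849}}{61} \approx 68.08 i$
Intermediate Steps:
$P = - \frac{61}{51}$ ($P = \frac{61}{-51} = 61 \left(- \frac{1}{51}\right) = - \frac{61}{51} \approx -1.1961$)
$z{\left(D \right)} = - \frac{51}{61}$ ($z{\left(D \right)} = 1 \frac{1}{- \frac{61}{51}} = 1 \left(- \frac{51}{61}\right) = - \frac{51}{61}$)
$\sqrt{-4634 + z{\left(-67 \right)}} = \sqrt{-4634 - \frac{51}{61}} = \sqrt{- \frac{282725}{61}} = \frac{5 i \sqrt{689849}}{61}$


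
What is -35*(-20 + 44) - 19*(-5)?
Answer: -745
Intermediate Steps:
-35*(-20 + 44) - 19*(-5) = -35*24 + 95 = -840 + 95 = -745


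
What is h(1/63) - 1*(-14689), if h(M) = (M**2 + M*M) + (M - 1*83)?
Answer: 57971279/3969 ≈ 14606.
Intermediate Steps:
h(M) = -83 + M + 2*M**2 (h(M) = (M**2 + M**2) + (M - 83) = 2*M**2 + (-83 + M) = -83 + M + 2*M**2)
h(1/63) - 1*(-14689) = (-83 + 1/63 + 2*(1/63)**2) - 1*(-14689) = (-83 + 1/63 + 2*(1/63)**2) + 14689 = (-83 + 1/63 + 2*(1/3969)) + 14689 = (-83 + 1/63 + 2/3969) + 14689 = -329362/3969 + 14689 = 57971279/3969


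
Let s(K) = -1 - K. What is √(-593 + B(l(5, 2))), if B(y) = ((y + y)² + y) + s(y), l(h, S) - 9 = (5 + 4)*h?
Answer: 3*√1230 ≈ 105.21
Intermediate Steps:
l(h, S) = 9 + 9*h (l(h, S) = 9 + (5 + 4)*h = 9 + 9*h)
B(y) = -1 + 4*y² (B(y) = ((y + y)² + y) + (-1 - y) = ((2*y)² + y) + (-1 - y) = (4*y² + y) + (-1 - y) = (y + 4*y²) + (-1 - y) = -1 + 4*y²)
√(-593 + B(l(5, 2))) = √(-593 + (-1 + 4*(9 + 9*5)²)) = √(-593 + (-1 + 4*(9 + 45)²)) = √(-593 + (-1 + 4*54²)) = √(-593 + (-1 + 4*2916)) = √(-593 + (-1 + 11664)) = √(-593 + 11663) = √11070 = 3*√1230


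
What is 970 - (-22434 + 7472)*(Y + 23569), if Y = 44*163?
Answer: 459947812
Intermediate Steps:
Y = 7172
970 - (-22434 + 7472)*(Y + 23569) = 970 - (-22434 + 7472)*(7172 + 23569) = 970 - (-14962)*30741 = 970 - 1*(-459946842) = 970 + 459946842 = 459947812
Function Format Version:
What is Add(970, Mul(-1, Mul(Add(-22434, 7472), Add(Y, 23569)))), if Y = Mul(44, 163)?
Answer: 459947812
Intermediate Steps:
Y = 7172
Add(970, Mul(-1, Mul(Add(-22434, 7472), Add(Y, 23569)))) = Add(970, Mul(-1, Mul(Add(-22434, 7472), Add(7172, 23569)))) = Add(970, Mul(-1, Mul(-14962, 30741))) = Add(970, Mul(-1, -459946842)) = Add(970, 459946842) = 459947812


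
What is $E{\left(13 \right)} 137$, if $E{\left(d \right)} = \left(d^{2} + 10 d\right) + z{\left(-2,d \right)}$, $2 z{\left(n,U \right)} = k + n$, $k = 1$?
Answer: $\frac{81789}{2} \approx 40895.0$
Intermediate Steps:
$z{\left(n,U \right)} = \frac{1}{2} + \frac{n}{2}$ ($z{\left(n,U \right)} = \frac{1 + n}{2} = \frac{1}{2} + \frac{n}{2}$)
$E{\left(d \right)} = - \frac{1}{2} + d^{2} + 10 d$ ($E{\left(d \right)} = \left(d^{2} + 10 d\right) + \left(\frac{1}{2} + \frac{1}{2} \left(-2\right)\right) = \left(d^{2} + 10 d\right) + \left(\frac{1}{2} - 1\right) = \left(d^{2} + 10 d\right) - \frac{1}{2} = - \frac{1}{2} + d^{2} + 10 d$)
$E{\left(13 \right)} 137 = \left(- \frac{1}{2} + 13^{2} + 10 \cdot 13\right) 137 = \left(- \frac{1}{2} + 169 + 130\right) 137 = \frac{597}{2} \cdot 137 = \frac{81789}{2}$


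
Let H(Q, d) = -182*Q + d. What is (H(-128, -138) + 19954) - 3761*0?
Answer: 43112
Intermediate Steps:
H(Q, d) = d - 182*Q
(H(-128, -138) + 19954) - 3761*0 = ((-138 - 182*(-128)) + 19954) - 3761*0 = ((-138 + 23296) + 19954) + 0 = (23158 + 19954) + 0 = 43112 + 0 = 43112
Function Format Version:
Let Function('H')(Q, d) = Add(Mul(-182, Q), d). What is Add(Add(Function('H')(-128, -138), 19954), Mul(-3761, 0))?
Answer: 43112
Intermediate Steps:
Function('H')(Q, d) = Add(d, Mul(-182, Q))
Add(Add(Function('H')(-128, -138), 19954), Mul(-3761, 0)) = Add(Add(Add(-138, Mul(-182, -128)), 19954), Mul(-3761, 0)) = Add(Add(Add(-138, 23296), 19954), 0) = Add(Add(23158, 19954), 0) = Add(43112, 0) = 43112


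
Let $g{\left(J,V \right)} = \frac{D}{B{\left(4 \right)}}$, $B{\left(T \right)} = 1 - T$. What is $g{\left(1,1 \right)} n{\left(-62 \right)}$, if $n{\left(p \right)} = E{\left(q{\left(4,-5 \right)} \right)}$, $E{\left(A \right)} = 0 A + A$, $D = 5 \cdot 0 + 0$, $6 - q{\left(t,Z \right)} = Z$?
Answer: $0$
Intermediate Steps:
$q{\left(t,Z \right)} = 6 - Z$
$D = 0$ ($D = 0 + 0 = 0$)
$g{\left(J,V \right)} = 0$ ($g{\left(J,V \right)} = \frac{0}{1 - 4} = \frac{0}{-3} = 0 \left(- \frac{1}{3}\right) = 0$)
$E{\left(A \right)} = A$ ($E{\left(A \right)} = 0 + A = A$)
$n{\left(p \right)} = 11$ ($n{\left(p \right)} = 6 - -5 = 6 + 5 = 11$)
$g{\left(1,1 \right)} n{\left(-62 \right)} = 0 \cdot 11 = 0$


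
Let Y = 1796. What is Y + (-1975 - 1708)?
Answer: -1887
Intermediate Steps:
Y + (-1975 - 1708) = 1796 + (-1975 - 1708) = 1796 - 3683 = -1887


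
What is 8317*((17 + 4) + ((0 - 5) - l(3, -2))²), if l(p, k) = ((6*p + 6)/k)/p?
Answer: 182974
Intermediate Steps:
l(p, k) = (6 + 6*p)/(k*p) (l(p, k) = ((6 + 6*p)/k)/p = (6 + 6*p)/(k*p))
8317*((17 + 4) + ((0 - 5) - l(3, -2))²) = 8317*((17 + 4) + ((0 - 5) - 6*(1 + 3)/((-2)*3))²) = 8317*(21 + (-5 - 6*(-1)*4/(2*3))²) = 8317*(21 + (-5 - 1*(-4))²) = 8317*(21 + (-5 + 4)²) = 8317*(21 + (-1)²) = 8317*(21 + 1) = 8317*22 = 182974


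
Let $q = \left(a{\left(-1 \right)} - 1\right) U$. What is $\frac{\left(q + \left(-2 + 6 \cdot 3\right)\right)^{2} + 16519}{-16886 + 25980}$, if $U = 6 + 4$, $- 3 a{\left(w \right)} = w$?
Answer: $\frac{149455}{81846} \approx 1.8261$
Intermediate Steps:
$a{\left(w \right)} = - \frac{w}{3}$
$U = 10$
$q = - \frac{20}{3}$ ($q = \left(\left(- \frac{1}{3}\right) \left(-1\right) - 1\right) 10 = \left(\frac{1}{3} - 1\right) 10 = \left(- \frac{2}{3}\right) 10 = - \frac{20}{3} \approx -6.6667$)
$\frac{\left(q + \left(-2 + 6 \cdot 3\right)\right)^{2} + 16519}{-16886 + 25980} = \frac{\left(- \frac{20}{3} + \left(-2 + 6 \cdot 3\right)\right)^{2} + 16519}{-16886 + 25980} = \frac{\left(- \frac{20}{3} + \left(-2 + 18\right)\right)^{2} + 16519}{9094} = \left(\left(- \frac{20}{3} + 16\right)^{2} + 16519\right) \frac{1}{9094} = \left(\left(\frac{28}{3}\right)^{2} + 16519\right) \frac{1}{9094} = \left(\frac{784}{9} + 16519\right) \frac{1}{9094} = \frac{149455}{9} \cdot \frac{1}{9094} = \frac{149455}{81846}$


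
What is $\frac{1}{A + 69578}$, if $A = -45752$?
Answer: $\frac{1}{23826} \approx 4.1971 \cdot 10^{-5}$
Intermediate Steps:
$\frac{1}{A + 69578} = \frac{1}{-45752 + 69578} = \frac{1}{23826}$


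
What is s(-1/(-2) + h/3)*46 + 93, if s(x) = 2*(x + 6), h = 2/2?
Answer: 2165/3 ≈ 721.67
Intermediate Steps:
h = 1 (h = 2*(½) = 1)
s(x) = 12 + 2*x (s(x) = 2*(6 + x) = 12 + 2*x)
s(-1/(-2) + h/3)*46 + 93 = (12 + 2*(-1/(-2) + 1/3))*46 + 93 = (12 + 2*(-1*(-½) + 1*(⅓)))*46 + 93 = (12 + 2*(½ + ⅓))*46 + 93 = (12 + 2*(⅚))*46 + 93 = (12 + 5/3)*46 + 93 = (41/3)*46 + 93 = 1886/3 + 93 = 2165/3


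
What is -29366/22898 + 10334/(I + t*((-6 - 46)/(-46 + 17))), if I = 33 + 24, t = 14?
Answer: 3396144791/27260069 ≈ 124.58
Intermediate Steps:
I = 57
-29366/22898 + 10334/(I + t*((-6 - 46)/(-46 + 17))) = -29366/22898 + 10334/(57 + 14*((-6 - 46)/(-46 + 17))) = -29366*1/22898 + 10334/(57 + 14*(-52/(-29))) = -14683/11449 + 10334/(57 + 14*(-52*(-1/29))) = -14683/11449 + 10334/(57 + 14*(52/29)) = -14683/11449 + 10334/(57 + 728/29) = -14683/11449 + 10334/(2381/29) = -14683/11449 + 10334*(29/2381) = -14683/11449 + 299686/2381 = 3396144791/27260069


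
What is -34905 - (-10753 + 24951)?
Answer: -49103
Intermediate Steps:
-34905 - (-10753 + 24951) = -34905 - 1*14198 = -34905 - 14198 = -49103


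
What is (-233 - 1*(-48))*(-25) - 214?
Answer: 4411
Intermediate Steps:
(-233 - 1*(-48))*(-25) - 214 = (-233 + 48)*(-25) - 214 = -185*(-25) - 214 = 4625 - 214 = 4411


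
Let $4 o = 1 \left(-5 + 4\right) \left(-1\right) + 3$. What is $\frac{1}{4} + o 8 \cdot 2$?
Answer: $\frac{65}{4} \approx 16.25$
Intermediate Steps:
$o = 1$ ($o = \frac{1 \left(-5 + 4\right) \left(-1\right) + 3}{4} = \frac{1 \left(-1\right) \left(-1\right) + 3}{4} = \frac{\left(-1\right) \left(-1\right) + 3}{4} = \frac{1 + 3}{4} = \frac{1}{4} \cdot 4 = 1$)
$\frac{1}{4} + o 8 \cdot 2 = \frac{1}{4} + 1 \cdot 8 \cdot 2 = \frac{1}{4} + 1 \cdot 16 = \frac{1}{4} + 16 = \frac{65}{4}$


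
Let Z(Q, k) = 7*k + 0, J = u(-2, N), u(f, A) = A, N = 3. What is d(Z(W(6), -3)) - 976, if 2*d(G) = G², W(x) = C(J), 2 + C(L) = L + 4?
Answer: -1511/2 ≈ -755.50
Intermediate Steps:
J = 3
C(L) = 2 + L (C(L) = -2 + (L + 4) = -2 + (4 + L) = 2 + L)
W(x) = 5 (W(x) = 2 + 3 = 5)
Z(Q, k) = 7*k
d(G) = G²/2
d(Z(W(6), -3)) - 976 = (7*(-3))²/2 - 976 = (½)*(-21)² - 976 = (½)*441 - 976 = 441/2 - 976 = -1511/2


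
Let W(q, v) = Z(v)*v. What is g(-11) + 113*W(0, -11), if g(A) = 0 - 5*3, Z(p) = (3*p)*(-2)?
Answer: -82053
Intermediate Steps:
Z(p) = -6*p
W(q, v) = -6*v**2 (W(q, v) = (-6*v)*v = -6*v**2)
g(A) = -15 (g(A) = 0 - 15 = -15)
g(-11) + 113*W(0, -11) = -15 + 113*(-6*(-11)**2) = -15 + 113*(-6*121) = -15 + 113*(-726) = -15 - 82038 = -82053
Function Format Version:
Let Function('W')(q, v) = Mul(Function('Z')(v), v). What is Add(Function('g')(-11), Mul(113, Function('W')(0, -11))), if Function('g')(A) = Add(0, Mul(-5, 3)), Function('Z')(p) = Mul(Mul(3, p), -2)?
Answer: -82053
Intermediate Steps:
Function('Z')(p) = Mul(-6, p)
Function('W')(q, v) = Mul(-6, Pow(v, 2)) (Function('W')(q, v) = Mul(Mul(-6, v), v) = Mul(-6, Pow(v, 2)))
Function('g')(A) = -15 (Function('g')(A) = Add(0, -15) = -15)
Add(Function('g')(-11), Mul(113, Function('W')(0, -11))) = Add(-15, Mul(113, Mul(-6, Pow(-11, 2)))) = Add(-15, Mul(113, Mul(-6, 121))) = Add(-15, Mul(113, -726)) = Add(-15, -82038) = -82053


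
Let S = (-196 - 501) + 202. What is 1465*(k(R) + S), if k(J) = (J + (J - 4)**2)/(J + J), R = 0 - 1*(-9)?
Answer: -6501670/9 ≈ -7.2241e+5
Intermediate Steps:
R = 9 (R = 0 + 9 = 9)
k(J) = (J + (-4 + J)**2)/(2*J) (k(J) = (J + (-4 + J)**2)/((2*J)) = (J + (-4 + J)**2)*(1/(2*J)) = (J + (-4 + J)**2)/(2*J))
S = -495 (S = -697 + 202 = -495)
1465*(k(R) + S) = 1465*((1/2)*(9 + (-4 + 9)**2)/9 - 495) = 1465*((1/2)*(1/9)*(9 + 5**2) - 495) = 1465*((1/2)*(1/9)*(9 + 25) - 495) = 1465*((1/2)*(1/9)*34 - 495) = 1465*(17/9 - 495) = 1465*(-4438/9) = -6501670/9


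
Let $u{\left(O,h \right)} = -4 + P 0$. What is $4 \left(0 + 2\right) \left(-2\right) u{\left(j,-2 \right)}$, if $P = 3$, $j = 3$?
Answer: $64$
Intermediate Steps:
$u{\left(O,h \right)} = -4$ ($u{\left(O,h \right)} = -4 + 3 \cdot 0 = -4 + 0 = -4$)
$4 \left(0 + 2\right) \left(-2\right) u{\left(j,-2 \right)} = 4 \left(0 + 2\right) \left(-2\right) \left(-4\right) = 4 \cdot 2 \left(-2\right) \left(-4\right) = 8 \left(-2\right) \left(-4\right) = \left(-16\right) \left(-4\right) = 64$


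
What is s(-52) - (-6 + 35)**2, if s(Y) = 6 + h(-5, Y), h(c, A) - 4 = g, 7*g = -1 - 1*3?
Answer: -5821/7 ≈ -831.57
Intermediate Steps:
g = -4/7 (g = (-1 - 1*3)/7 = (-1 - 3)/7 = (1/7)*(-4) = -4/7 ≈ -0.57143)
h(c, A) = 24/7 (h(c, A) = 4 - 4/7 = 24/7)
s(Y) = 66/7 (s(Y) = 6 + 24/7 = 66/7)
s(-52) - (-6 + 35)**2 = 66/7 - (-6 + 35)**2 = 66/7 - 1*29**2 = 66/7 - 1*841 = 66/7 - 841 = -5821/7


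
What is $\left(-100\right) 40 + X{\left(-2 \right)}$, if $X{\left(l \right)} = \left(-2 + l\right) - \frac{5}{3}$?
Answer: $- \frac{12017}{3} \approx -4005.7$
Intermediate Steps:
$X{\left(l \right)} = - \frac{11}{3} + l$ ($X{\left(l \right)} = \left(-2 + l\right) - \frac{5}{3} = - \frac{11}{3} + l$)
$\left(-100\right) 40 + X{\left(-2 \right)} = \left(-100\right) 40 - \frac{17}{3} = -4000 - \frac{17}{3} = - \frac{12017}{3}$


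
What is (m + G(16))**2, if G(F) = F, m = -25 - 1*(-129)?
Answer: 14400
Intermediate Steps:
m = 104 (m = -25 + 129 = 104)
(m + G(16))**2 = (104 + 16)**2 = 120**2 = 14400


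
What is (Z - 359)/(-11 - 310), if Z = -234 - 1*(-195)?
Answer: 398/321 ≈ 1.2399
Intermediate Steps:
Z = -39 (Z = -234 + 195 = -39)
(Z - 359)/(-11 - 310) = (-39 - 359)/(-11 - 310) = -398/(-321) = -398*(-1/321) = 398/321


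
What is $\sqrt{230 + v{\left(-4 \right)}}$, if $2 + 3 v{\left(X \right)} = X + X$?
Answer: $\frac{2 \sqrt{510}}{3} \approx 15.055$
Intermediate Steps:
$v{\left(X \right)} = - \frac{2}{3} + \frac{2 X}{3}$ ($v{\left(X \right)} = - \frac{2}{3} + \frac{X + X}{3} = - \frac{2}{3} + \frac{2 X}{3}$)
$\sqrt{230 + v{\left(-4 \right)}} = \sqrt{230 + \left(- \frac{2}{3} + \frac{2}{3} \left(-4\right)\right)} = \sqrt{230 - \frac{10}{3}} = \sqrt{\frac{680}{3}} = \frac{2 \sqrt{510}}{3}$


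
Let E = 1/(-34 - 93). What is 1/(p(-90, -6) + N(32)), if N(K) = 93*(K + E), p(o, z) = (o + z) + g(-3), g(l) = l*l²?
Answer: 127/362238 ≈ 0.00035060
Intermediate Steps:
g(l) = l³
E = -1/127 (E = 1/(-127) = -1/127 ≈ -0.0078740)
p(o, z) = -27 + o + z (p(o, z) = (o + z) + (-3)³ = (o + z) - 27 = -27 + o + z)
N(K) = -93/127 + 93*K (N(K) = 93*(K - 1/127) = 93*(-1/127 + K) = -93/127 + 93*K)
1/(p(-90, -6) + N(32)) = 1/((-27 - 90 - 6) + (-93/127 + 93*32)) = 1/(-123 + (-93/127 + 2976)) = 1/(-123 + 377859/127) = 1/(362238/127) = 127/362238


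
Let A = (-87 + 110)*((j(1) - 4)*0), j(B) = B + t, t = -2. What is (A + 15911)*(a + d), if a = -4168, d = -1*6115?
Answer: -163612813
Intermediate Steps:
d = -6115
j(B) = -2 + B (j(B) = B - 2 = -2 + B)
A = 0 (A = (-87 + 110)*(((-2 + 1) - 4)*0) = 23*((-1 - 4)*0) = 23*(-5*0) = 23*0 = 0)
(A + 15911)*(a + d) = (0 + 15911)*(-4168 - 6115) = 15911*(-10283) = -163612813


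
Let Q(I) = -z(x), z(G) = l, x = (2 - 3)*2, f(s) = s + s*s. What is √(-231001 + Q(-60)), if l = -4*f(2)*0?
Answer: I*√231001 ≈ 480.63*I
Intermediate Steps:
f(s) = s + s²
x = -2 (x = -1*2 = -2)
l = 0 (l = -8*(1 + 2)*0 = -8*3*0 = -4*6*0 = -24*0 = 0)
z(G) = 0
Q(I) = 0 (Q(I) = -1*0 = 0)
√(-231001 + Q(-60)) = √(-231001 + 0) = √(-231001) = I*√231001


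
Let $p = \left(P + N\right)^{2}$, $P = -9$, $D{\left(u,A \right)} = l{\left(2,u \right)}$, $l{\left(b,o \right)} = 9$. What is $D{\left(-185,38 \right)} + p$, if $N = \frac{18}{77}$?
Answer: $\frac{508986}{5929} \approx 85.847$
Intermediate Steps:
$N = \frac{18}{77}$ ($N = 18 \cdot \frac{1}{77} = \frac{18}{77} \approx 0.23377$)
$D{\left(u,A \right)} = 9$
$p = \frac{455625}{5929}$ ($p = \left(-9 + \frac{18}{77}\right)^{2} = \left(- \frac{675}{77}\right)^{2} = \frac{455625}{5929} \approx 76.847$)
$D{\left(-185,38 \right)} + p = 9 + \frac{455625}{5929} = \frac{508986}{5929}$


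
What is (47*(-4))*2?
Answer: -376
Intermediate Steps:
(47*(-4))*2 = -188*2 = -376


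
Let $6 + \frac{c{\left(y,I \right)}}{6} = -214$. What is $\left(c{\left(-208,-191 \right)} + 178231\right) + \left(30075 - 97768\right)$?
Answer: $109218$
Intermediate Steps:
$c{\left(y,I \right)} = -1320$ ($c{\left(y,I \right)} = -36 + 6 \left(-214\right) = -36 - 1284 = -1320$)
$\left(c{\left(-208,-191 \right)} + 178231\right) + \left(30075 - 97768\right) = \left(-1320 + 178231\right) + \left(30075 - 97768\right) = 176911 + \left(30075 - 97768\right) = 176911 - 67693 = 109218$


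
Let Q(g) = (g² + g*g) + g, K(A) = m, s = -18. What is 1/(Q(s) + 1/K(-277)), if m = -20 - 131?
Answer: 151/95129 ≈ 0.0015873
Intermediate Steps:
m = -151
K(A) = -151
Q(g) = g + 2*g² (Q(g) = (g² + g²) + g = 2*g² + g = g + 2*g²)
1/(Q(s) + 1/K(-277)) = 1/(-18*(1 + 2*(-18)) + 1/(-151)) = 1/(-18*(1 - 36) - 1/151) = 1/(-18*(-35) - 1/151) = 1/(630 - 1/151) = 1/(95129/151) = 151/95129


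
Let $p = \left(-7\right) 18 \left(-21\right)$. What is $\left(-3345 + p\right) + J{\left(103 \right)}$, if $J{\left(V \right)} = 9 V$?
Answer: $228$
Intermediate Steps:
$p = 2646$ ($p = \left(-126\right) \left(-21\right) = 2646$)
$\left(-3345 + p\right) + J{\left(103 \right)} = \left(-3345 + 2646\right) + 9 \cdot 103 = -699 + 927 = 228$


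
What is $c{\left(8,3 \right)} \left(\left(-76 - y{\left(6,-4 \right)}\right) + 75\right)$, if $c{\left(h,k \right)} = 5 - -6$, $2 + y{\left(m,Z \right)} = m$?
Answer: $-55$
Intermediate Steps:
$y{\left(m,Z \right)} = -2 + m$
$c{\left(h,k \right)} = 11$ ($c{\left(h,k \right)} = 5 + 6 = 11$)
$c{\left(8,3 \right)} \left(\left(-76 - y{\left(6,-4 \right)}\right) + 75\right) = 11 \left(\left(-76 - \left(-2 + 6\right)\right) + 75\right) = 11 \left(\left(-76 - 4\right) + 75\right) = 11 \left(-80 + 75\right) = 11 \left(-5\right) = -55$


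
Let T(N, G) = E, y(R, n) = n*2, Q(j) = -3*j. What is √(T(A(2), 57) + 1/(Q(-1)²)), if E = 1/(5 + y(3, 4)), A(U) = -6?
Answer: √286/39 ≈ 0.43363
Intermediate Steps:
y(R, n) = 2*n
E = 1/13 (E = 1/(5 + 2*4) = 1/(5 + 8) = 1/13 ≈ 0.076923)
T(N, G) = 1/13
√(T(A(2), 57) + 1/(Q(-1)²)) = √(1/13 + 1/((-3*(-1))²)) = √(1/13 + 1/(3²)) = √(1/13 + 1/9) = √(1/13 + ⅑) = √(22/117) = √286/39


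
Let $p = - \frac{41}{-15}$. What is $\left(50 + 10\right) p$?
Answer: $164$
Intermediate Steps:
$p = \frac{41}{15}$ ($p = \left(-41\right) \left(- \frac{1}{15}\right) = \frac{41}{15} \approx 2.7333$)
$\left(50 + 10\right) p = \left(50 + 10\right) \frac{41}{15} = 60 \cdot \frac{41}{15} = 164$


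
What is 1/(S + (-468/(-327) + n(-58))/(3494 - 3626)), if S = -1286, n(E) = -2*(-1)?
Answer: -654/841061 ≈ -0.00077759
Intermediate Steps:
n(E) = 2
1/(S + (-468/(-327) + n(-58))/(3494 - 3626)) = 1/(-1286 + (-468/(-327) + 2)/(3494 - 3626)) = 1/(-1286 + (-468*(-1/327) + 2)/(-132)) = 1/(-1286 + (156/109 + 2)*(-1/132)) = 1/(-1286 + (374/109)*(-1/132)) = 1/(-1286 - 17/654) = 1/(-841061/654) = -654/841061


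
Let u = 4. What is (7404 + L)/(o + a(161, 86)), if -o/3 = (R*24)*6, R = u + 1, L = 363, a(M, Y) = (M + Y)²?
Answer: 7767/58849 ≈ 0.13198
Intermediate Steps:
R = 5 (R = 4 + 1 = 5)
o = -2160 (o = -3*5*24*6 = -360*6 = -3*720 = -2160)
(7404 + L)/(o + a(161, 86)) = (7404 + 363)/(-2160 + (161 + 86)²) = 7767/(-2160 + 247²) = 7767/(-2160 + 61009) = 7767/58849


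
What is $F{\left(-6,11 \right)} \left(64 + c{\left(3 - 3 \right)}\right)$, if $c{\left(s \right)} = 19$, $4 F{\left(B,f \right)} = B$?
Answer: $- \frac{249}{2} \approx -124.5$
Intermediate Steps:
$F{\left(B,f \right)} = \frac{B}{4}$
$F{\left(-6,11 \right)} \left(64 + c{\left(3 - 3 \right)}\right) = \frac{1}{4} \left(-6\right) \left(64 + 19\right) = \left(- \frac{3}{2}\right) 83 = - \frac{249}{2}$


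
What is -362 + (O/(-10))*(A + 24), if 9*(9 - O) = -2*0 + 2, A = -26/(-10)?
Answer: -173407/450 ≈ -385.35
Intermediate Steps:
A = 13/5 (A = -26*(-1/10) = 13/5 ≈ 2.6000)
O = 79/9 (O = 9 - (-2*0 + 2)/9 = 9 - (0 + 2)/9 = 9 - 1/9*2 = 9 - 2/9 = 79/9 ≈ 8.7778)
-362 + (O/(-10))*(A + 24) = -362 + ((79/9)/(-10))*(13/5 + 24) = -362 + ((79/9)*(-1/10))*(133/5) = -362 - 79/90*133/5 = -362 - 10507/450 = -173407/450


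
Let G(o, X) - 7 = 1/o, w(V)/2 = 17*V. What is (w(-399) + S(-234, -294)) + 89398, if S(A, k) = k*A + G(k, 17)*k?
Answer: 142571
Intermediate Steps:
w(V) = 34*V (w(V) = 2*(17*V) = 34*V)
G(o, X) = 7 + 1/o
S(A, k) = A*k + k*(7 + 1/k) (S(A, k) = k*A + (7 + 1/k)*k = A*k + k*(7 + 1/k))
(w(-399) + S(-234, -294)) + 89398 = (34*(-399) + (1 + 7*(-294) - 234*(-294))) + 89398 = (-13566 + (1 - 2058 + 68796)) + 89398 = (-13566 + 66739) + 89398 = 53173 + 89398 = 142571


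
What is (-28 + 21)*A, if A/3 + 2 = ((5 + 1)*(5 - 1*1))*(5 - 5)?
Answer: 42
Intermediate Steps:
A = -6 (A = -6 + 3*(((5 + 1)*(5 - 1*1))*(5 - 5)) = -6 + 3*((6*(5 - 1))*0) = -6 + 3*((6*4)*0) = -6 + 3*(24*0) = -6 + 3*0 = -6 + 0 = -6)
(-28 + 21)*A = (-28 + 21)*(-6) = -7*(-6) = 42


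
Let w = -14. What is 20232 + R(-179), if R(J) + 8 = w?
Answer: 20210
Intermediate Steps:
R(J) = -22 (R(J) = -8 - 14 = -22)
20232 + R(-179) = 20232 - 22 = 20210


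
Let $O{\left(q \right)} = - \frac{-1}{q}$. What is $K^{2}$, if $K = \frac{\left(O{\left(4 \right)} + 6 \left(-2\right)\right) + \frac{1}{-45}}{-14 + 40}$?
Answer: $\frac{26569}{129600} \approx 0.20501$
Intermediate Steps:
$O{\left(q \right)} = \frac{1}{q}$
$K = - \frac{163}{360}$ ($K = \frac{\left(\frac{1}{4} + 6 \left(-2\right)\right) + \frac{1}{-45}}{-14 + 40} = \frac{\left(\frac{1}{4} - 12\right) - \frac{1}{45}}{26} = \left(- \frac{47}{4} - \frac{1}{45}\right) \frac{1}{26} = \left(- \frac{2119}{180}\right) \frac{1}{26} = - \frac{163}{360} \approx -0.45278$)
$K^{2} = \left(- \frac{163}{360}\right)^{2} = \frac{26569}{129600}$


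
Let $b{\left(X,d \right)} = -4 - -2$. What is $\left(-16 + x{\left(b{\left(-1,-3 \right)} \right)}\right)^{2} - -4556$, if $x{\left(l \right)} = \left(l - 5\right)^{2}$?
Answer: $5645$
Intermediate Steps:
$b{\left(X,d \right)} = -2$ ($b{\left(X,d \right)} = -4 + 2 = -2$)
$x{\left(l \right)} = \left(-5 + l\right)^{2}$ ($x{\left(l \right)} = \left(l - 5\right)^{2} = \left(-5 + l\right)^{2}$)
$\left(-16 + x{\left(b{\left(-1,-3 \right)} \right)}\right)^{2} - -4556 = \left(-16 + \left(-5 - 2\right)^{2}\right)^{2} - -4556 = \left(-16 + \left(-7\right)^{2}\right)^{2} + 4556 = \left(-16 + 49\right)^{2} + 4556 = 33^{2} + 4556 = 1089 + 4556 = 5645$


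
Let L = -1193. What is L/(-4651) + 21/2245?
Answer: 2775956/10441495 ≈ 0.26586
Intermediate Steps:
L/(-4651) + 21/2245 = -1193/(-4651) + 21/2245 = -1193*(-1/4651) + 21*(1/2245) = 1193/4651 + 21/2245 = 2775956/10441495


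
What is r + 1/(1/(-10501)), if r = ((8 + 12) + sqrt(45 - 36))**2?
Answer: -9972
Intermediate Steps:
r = 529 (r = (20 + sqrt(9))**2 = (20 + 3)**2 = 23**2 = 529)
r + 1/(1/(-10501)) = 529 + 1/(1/(-10501)) = 529 + 1/(-1/10501) = 529 - 10501 = -9972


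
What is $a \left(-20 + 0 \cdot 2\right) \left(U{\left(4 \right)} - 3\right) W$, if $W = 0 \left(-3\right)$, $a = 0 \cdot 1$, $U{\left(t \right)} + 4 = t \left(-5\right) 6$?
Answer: $0$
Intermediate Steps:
$U{\left(t \right)} = -4 - 30 t$ ($U{\left(t \right)} = -4 + t \left(-5\right) 6 = -4 + - 5 t 6 = -4 - 30 t$)
$a = 0$
$W = 0$
$a \left(-20 + 0 \cdot 2\right) \left(U{\left(4 \right)} - 3\right) W = 0 \left(-20 + 0 \cdot 2\right) \left(\left(-4 - 120\right) - 3\right) 0 = 0 \left(-20 + 0\right) \left(\left(-4 - 120\right) - 3\right) 0 = 0 \left(- 20 \left(-124 - 3\right)\right) 0 = 0 \left(\left(-20\right) \left(-127\right)\right) 0 = 0 \cdot 2540 \cdot 0 = 0 \cdot 0 = 0$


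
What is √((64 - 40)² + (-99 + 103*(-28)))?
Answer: I*√2407 ≈ 49.061*I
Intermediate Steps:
√((64 - 40)² + (-99 + 103*(-28))) = √(24² + (-99 - 2884)) = √(576 - 2983) = √(-2407) = I*√2407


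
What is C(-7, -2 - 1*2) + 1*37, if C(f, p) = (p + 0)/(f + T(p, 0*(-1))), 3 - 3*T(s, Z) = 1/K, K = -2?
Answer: 1319/35 ≈ 37.686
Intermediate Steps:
T(s, Z) = 7/6 (T(s, Z) = 1 - 1/3/(-2) = 1 - 1/3*(-1/2) = 1 + 1/6 = 7/6)
C(f, p) = p/(7/6 + f) (C(f, p) = (p + 0)/(f + 7/6) = p/(7/6 + f))
C(-7, -2 - 1*2) + 1*37 = 6*(-2 - 1*2)/(7 + 6*(-7)) + 1*37 = 6*(-2 - 2)/(7 - 42) + 37 = 6*(-4)/(-35) + 37 = 6*(-4)*(-1/35) + 37 = 24/35 + 37 = 1319/35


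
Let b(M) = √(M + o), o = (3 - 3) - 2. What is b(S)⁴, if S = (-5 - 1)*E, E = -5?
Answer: 784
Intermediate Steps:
S = 30 (S = (-5 - 1)*(-5) = -6*(-5) = 30)
o = -2 (o = 0 - 2 = -2)
b(M) = √(-2 + M) (b(M) = √(M - 2) = √(-2 + M))
b(S)⁴ = (√(-2 + 30))⁴ = (√28)⁴ = (2*√7)⁴ = 784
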